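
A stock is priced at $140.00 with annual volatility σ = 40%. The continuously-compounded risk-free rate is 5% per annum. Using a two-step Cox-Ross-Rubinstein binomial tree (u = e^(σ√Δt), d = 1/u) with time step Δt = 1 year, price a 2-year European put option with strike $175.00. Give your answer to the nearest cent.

$44.92

CRR parameters: u = e^(σ√Δt) = e^(0.4·√1) = 1.4918, d = 1/u = 0.6703
Per-period rate: rΔt = 0.05·1 = 0.05, so R = e^0.05 = 1.0513
Risk-neutral probability p = (e^0.05 − 0.6703)/(1.4918 − 0.6703) = 0.3810/0.8215 = 0.4637
Terminal stock prices: S_uu = 311.6, S_ud = 140, S_dd = 62.91
Terminal payoffs (K − S): max(-136.6, 0) = 0, max(35, 0) = 35, max(112.1, 0) = 112.1
Node u (S = 208.9): V_u = e^(−0.05)·[0.4637·0.0000 + 0.5363·35.0000] = 17.8543
Node d (S = 93.84): V_d = e^(−0.05)·[0.4637·35.0000 + 0.5363·112.0939] = 72.6203
Node 0 (S = 140): V_0 = e^(−0.05)·[0.4637·17.8543 + 0.5363·72.6203] = 44.9209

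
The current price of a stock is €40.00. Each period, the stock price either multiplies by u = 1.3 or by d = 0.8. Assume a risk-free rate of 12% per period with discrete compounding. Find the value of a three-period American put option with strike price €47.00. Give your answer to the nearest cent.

Risk-neutral probability p = (1 + 0.12 − 0.8)/(1.3 − 0.8) = 0.3200/0.5000 = 0.6400
Terminal stock prices: S_uuu = 87.88, S_uud = 54.08, S_udd = 33.28, S_ddd = 20.48
Terminal payoffs (K − S): max(-40.88, 0) = 0, max(-7.08, 0) = 0, max(13.72, 0) = 13.72, max(26.52, 0) = 26.52
Node uu (S = 67.6): continuation = 1/1.12·[0.6400·0.0000 + 0.3600·0.0000] = 0.0000; exercise value = 0.0000 ≤ continuation, so V_uu = 0.0000
Node ud (S = 41.6): continuation = 1/1.12·[0.6400·0.0000 + 0.3600·13.7200] = 4.4100; exercise value = 5.4000 > continuation, so V_ud = 5.4000 (exercise)
Node dd (S = 25.6): continuation = 1/1.12·[0.6400·13.7200 + 0.3600·26.5200] = 16.3643; exercise value = 21.4000 > continuation, so V_dd = 21.4000 (exercise)
Node u (S = 52): continuation = 1/1.12·[0.6400·0.0000 + 0.3600·5.4000] = 1.7357; exercise value = 0.0000 ≤ continuation, so V_u = 1.7357
Node d (S = 32): continuation = 1/1.12·[0.6400·5.4000 + 0.3600·21.4000] = 9.9643; exercise value = 15.0000 > continuation, so V_d = 15.0000 (exercise)
Node 0 (S = 40): continuation = 1/1.12·[0.6400·1.7357 + 0.3600·15.0000] = 5.8133; exercise value = 7.0000 > continuation, so V_0 = 7.0000 (exercise)

€7.00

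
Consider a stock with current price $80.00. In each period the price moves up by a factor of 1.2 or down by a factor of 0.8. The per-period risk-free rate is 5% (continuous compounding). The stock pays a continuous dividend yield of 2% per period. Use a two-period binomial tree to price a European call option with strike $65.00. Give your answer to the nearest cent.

$20.29

Per-period risk-free factor R = e^0.05 = 1.0513; dividend-adjusted growth = e^(0.05−0.02) = 1.0305.
Risk-neutral probability p = (1.0305 − 0.8)/(1.2 − 0.8) = 0.2305/0.4000 = 0.5761
Terminal stock prices: S_uu = 115.2, S_ud = 76.8, S_dd = 51.2
Terminal payoffs (S − K): max(50.2, 0) = 50.2, max(11.8, 0) = 11.8, max(-13.8, 0) = 0
Node u (S = 96): V_u = e^(−0.05)·[0.5761·50.2000 + 0.4239·11.8000] = 32.2692
Node d (S = 64): V_d = e^(−0.05)·[0.5761·11.8000 + 0.4239·0.0000] = 6.4668
Node 0 (S = 80): V_0 = e^(−0.05)·[0.5761·32.2692 + 0.4239·6.4668] = 20.2921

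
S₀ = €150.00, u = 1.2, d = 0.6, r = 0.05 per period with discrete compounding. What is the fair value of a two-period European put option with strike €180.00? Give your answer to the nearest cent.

Risk-neutral probability p = (1 + 0.05 − 0.6)/(1.2 − 0.6) = 0.4500/0.6000 = 0.7500
Terminal stock prices: S_uu = 216, S_ud = 108, S_dd = 54
Terminal payoffs (K − S): max(-36, 0) = 0, max(72, 0) = 72, max(126, 0) = 126
Node u (S = 180): V_u = 1/1.05·[0.7500·0.0000 + 0.2500·72.0000] = 17.1429
Node d (S = 90): V_d = 1/1.05·[0.7500·72.0000 + 0.2500·126.0000] = 81.4286
Node 0 (S = 150): V_0 = 1/1.05·[0.7500·17.1429 + 0.2500·81.4286] = 31.6327

€31.63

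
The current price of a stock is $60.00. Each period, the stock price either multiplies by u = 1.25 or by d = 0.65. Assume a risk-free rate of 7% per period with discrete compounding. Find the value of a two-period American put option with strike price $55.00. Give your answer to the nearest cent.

Risk-neutral probability p = (1 + 0.07 − 0.65)/(1.25 − 0.65) = 0.4200/0.6000 = 0.7000
Terminal stock prices: S_uu = 93.75, S_ud = 48.75, S_dd = 25.35
Terminal payoffs (K − S): max(-38.75, 0) = 0, max(6.25, 0) = 6.25, max(29.65, 0) = 29.65
Node u (S = 75): continuation = 1/1.07·[0.7000·0.0000 + 0.3000·6.2500] = 1.7523; exercise value = 0.0000 ≤ continuation, so V_u = 1.7523
Node d (S = 39): continuation = 1/1.07·[0.7000·6.2500 + 0.3000·29.6500] = 12.4019; exercise value = 16.0000 > continuation, so V_d = 16.0000 (exercise)
Node 0 (S = 60): continuation = 1/1.07·[0.7000·1.7523 + 0.3000·16.0000] = 5.6324; exercise value = 0.0000 ≤ continuation, so V_0 = 5.6324

$5.63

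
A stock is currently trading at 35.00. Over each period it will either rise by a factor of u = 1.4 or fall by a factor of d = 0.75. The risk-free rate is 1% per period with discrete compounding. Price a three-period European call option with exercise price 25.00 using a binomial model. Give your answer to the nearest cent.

Risk-neutral probability p = (1 + 0.01 − 0.75)/(1.4 − 0.75) = 0.2600/0.6500 = 0.4000
Terminal stock prices: S_uuu = 96.04, S_uud = 51.45, S_udd = 27.56, S_ddd = 14.77
Terminal payoffs (S − K): max(71.04, 0) = 71.04, max(26.45, 0) = 26.45, max(2.562, 0) = 2.562, max(-10.23, 0) = 0
Node uu (S = 68.6): V_uu = 1/1.01·[0.4000·71.0400 + 0.6000·26.4500] = 43.8475
Node ud (S = 36.75): V_ud = 1/1.01·[0.4000·26.4500 + 0.6000·2.5625] = 11.9975
Node dd (S = 19.69): V_dd = 1/1.01·[0.4000·2.5625 + 0.6000·0.0000] = 1.0149
Node u (S = 49): V_u = 1/1.01·[0.4000·43.8475 + 0.6000·11.9975] = 24.4926
Node d (S = 26.25): V_d = 1/1.01·[0.4000·11.9975 + 0.6000·1.0149] = 5.3544
Node 0 (S = 35): V_0 = 1/1.01·[0.4000·24.4926 + 0.6000·5.3544] = 12.8809

12.88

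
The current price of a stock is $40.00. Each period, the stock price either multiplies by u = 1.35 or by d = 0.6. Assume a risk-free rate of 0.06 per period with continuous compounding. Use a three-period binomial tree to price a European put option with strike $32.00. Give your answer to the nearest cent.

Risk-neutral probability p = (e^0.06 − 0.6)/(1.35 − 0.6) = 0.4618/0.7500 = 0.6158
Terminal stock prices: S_uuu = 98.42, S_uud = 43.74, S_udd = 19.44, S_ddd = 8.64
Terminal payoffs (K − S): max(-66.42, 0) = 0, max(-11.74, 0) = 0, max(12.56, 0) = 12.56, max(23.36, 0) = 23.36
Node uu (S = 72.9): V_uu = e^(−0.06)·[0.6158·0.0000 + 0.3842·0.0000] = 0.0000
Node ud (S = 32.4): V_ud = e^(−0.06)·[0.6158·0.0000 + 0.3842·12.5600] = 4.5447
Node dd (S = 14.4): V_dd = e^(−0.06)·[0.6158·12.5600 + 0.3842·23.3600] = 15.7365
Node u (S = 54): V_u = e^(−0.06)·[0.6158·0.0000 + 0.3842·4.5447] = 1.6445
Node d (S = 24): V_d = e^(−0.06)·[0.6158·4.5447 + 0.3842·15.7365] = 8.3297
Node 0 (S = 40): V_0 = e^(−0.06)·[0.6158·1.6445 + 0.3842·8.3297] = 3.9677

$3.97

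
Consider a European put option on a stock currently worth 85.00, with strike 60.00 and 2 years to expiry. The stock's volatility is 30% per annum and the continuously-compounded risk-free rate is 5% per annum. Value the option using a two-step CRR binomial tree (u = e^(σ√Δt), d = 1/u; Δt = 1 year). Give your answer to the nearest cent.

CRR parameters: u = e^(σ√Δt) = e^(0.3·√1) = 1.3499, d = 1/u = 0.7408
Per-period rate: rΔt = 0.05·1 = 0.05, so R = e^0.05 = 1.0513
Risk-neutral probability p = (e^0.05 − 0.7408)/(1.3499 − 0.7408) = 0.3105/0.6090 = 0.5097
Terminal stock prices: S_uu = 154.9, S_ud = 85, S_dd = 46.65
Terminal payoffs (K − S): max(-94.88, 0) = 0, max(-25, 0) = 0, max(13.35, 0) = 13.35
Node u (S = 114.7): V_u = e^(−0.05)·[0.5097·0.0000 + 0.4903·0.0000] = 0.0000
Node d (S = 62.97): V_d = e^(−0.05)·[0.5097·0.0000 + 0.4903·13.3510] = 6.2262
Node 0 (S = 85): V_0 = e^(−0.05)·[0.5097·0.0000 + 0.4903·6.2262] = 2.9036

2.90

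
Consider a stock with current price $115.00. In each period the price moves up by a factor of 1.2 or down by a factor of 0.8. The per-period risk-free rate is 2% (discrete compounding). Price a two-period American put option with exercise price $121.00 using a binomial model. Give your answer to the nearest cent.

Risk-neutral probability p = (1 + 0.02 − 0.8)/(1.2 − 0.8) = 0.2200/0.4000 = 0.5500
Terminal stock prices: S_uu = 165.6, S_ud = 110.4, S_dd = 73.6
Terminal payoffs (K − S): max(-44.6, 0) = 0, max(10.6, 0) = 10.6, max(47.4, 0) = 47.4
Node u (S = 138): continuation = 1/1.02·[0.5500·0.0000 + 0.4500·10.6000] = 4.6765; exercise value = 0.0000 ≤ continuation, so V_u = 4.6765
Node d (S = 92): continuation = 1/1.02·[0.5500·10.6000 + 0.4500·47.4000] = 26.6275; exercise value = 29.0000 > continuation, so V_d = 29.0000 (exercise)
Node 0 (S = 115): continuation = 1/1.02·[0.5500·4.6765 + 0.4500·29.0000] = 15.3157; exercise value = 6.0000 ≤ continuation, so V_0 = 15.3157

$15.32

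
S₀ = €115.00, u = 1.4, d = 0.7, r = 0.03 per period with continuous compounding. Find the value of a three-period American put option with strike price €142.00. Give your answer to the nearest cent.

Risk-neutral probability p = (e^0.03 − 0.7)/(1.4 − 0.7) = 0.3305/0.7000 = 0.4721
Terminal stock prices: S_uuu = 315.6, S_uud = 157.8, S_udd = 78.89, S_ddd = 39.44
Terminal payoffs (K − S): max(-173.6, 0) = 0, max(-15.78, 0) = 0, max(63.11, 0) = 63.11, max(102.6, 0) = 102.6
Node uu (S = 225.4): continuation = e^(−0.03)·[0.4721·0.0000 + 0.5279·0.0000] = 0.0000; exercise value = 0.0000 ≤ continuation, so V_uu = 0.0000
Node ud (S = 112.7): continuation = e^(−0.03)·[0.4721·0.0000 + 0.5279·63.1100] = 32.3325; exercise value = 29.3000 ≤ continuation, so V_ud = 32.3325
Node dd (S = 56.35): continuation = e^(−0.03)·[0.4721·63.1100 + 0.5279·102.5550] = 81.4533; exercise value = 85.6500 > continuation, so V_dd = 85.6500 (exercise)
Node u (S = 161): continuation = e^(−0.03)·[0.4721·0.0000 + 0.5279·32.3325] = 16.5646; exercise value = 0.0000 ≤ continuation, so V_u = 16.5646
Node d (S = 80.5): continuation = e^(−0.03)·[0.4721·32.3325 + 0.5279·85.6500] = 58.6925; exercise value = 61.5000 > continuation, so V_d = 61.5000 (exercise)
Node 0 (S = 115): continuation = e^(−0.03)·[0.4721·16.5646 + 0.5279·61.5000] = 39.0963; exercise value = 27.0000 ≤ continuation, so V_0 = 39.0963

€39.10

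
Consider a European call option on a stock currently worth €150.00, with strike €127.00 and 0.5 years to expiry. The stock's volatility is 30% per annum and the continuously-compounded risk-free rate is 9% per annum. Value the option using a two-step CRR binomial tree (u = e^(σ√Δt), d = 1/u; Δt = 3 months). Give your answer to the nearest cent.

CRR parameters: u = e^(σ√Δt) = e^(0.3·√0.25) = 1.1618, d = 1/u = 0.8607
Per-period rate: rΔt = 0.09·0.25 = 0.0225, so R = e^0.0225 = 1.0228
Risk-neutral probability p = (e^0.0225 − 0.8607)/(1.1618 − 0.8607) = 0.1620/0.3011 = 0.5381
Terminal stock prices: S_uu = 202.5, S_ud = 150, S_dd = 111.1
Terminal payoffs (S − K): max(75.48, 0) = 75.48, max(23, 0) = 23, max(-15.88, 0) = 0
Node u (S = 174.3): V_u = e^(−0.0225)·[0.5381·75.4788 + 0.4619·23.0000] = 50.1007
Node d (S = 129.1): V_d = e^(−0.0225)·[0.5381·23.0000 + 0.4619·0.0000] = 12.1018
Node 0 (S = 150): V_0 = e^(−0.0225)·[0.5381·50.1007 + 0.4619·12.1018] = 31.8262

€31.83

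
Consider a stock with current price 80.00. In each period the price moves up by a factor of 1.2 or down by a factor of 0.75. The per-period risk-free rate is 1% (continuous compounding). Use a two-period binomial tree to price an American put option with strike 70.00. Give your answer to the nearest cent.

4.37

Risk-neutral probability p = (e^0.01 − 0.75)/(1.2 − 0.75) = 0.2601/0.4500 = 0.5779
Terminal stock prices: S_uu = 115.2, S_ud = 72, S_dd = 45
Terminal payoffs (K − S): max(-45.2, 0) = 0, max(-2, 0) = 0, max(25, 0) = 25
Node u (S = 96): continuation = e^(−0.01)·[0.5779·0.0000 + 0.4221·0.0000] = 0.0000; exercise value = 0.0000 ≤ continuation, so V_u = 0.0000
Node d (S = 60): continuation = e^(−0.01)·[0.5779·0.0000 + 0.4221·25.0000] = 10.4478; exercise value = 10.0000 ≤ continuation, so V_d = 10.4478
Node 0 (S = 80): continuation = e^(−0.01)·[0.5779·0.0000 + 0.4221·10.4478] = 4.3662; exercise value = 0.0000 ≤ continuation, so V_0 = 4.3662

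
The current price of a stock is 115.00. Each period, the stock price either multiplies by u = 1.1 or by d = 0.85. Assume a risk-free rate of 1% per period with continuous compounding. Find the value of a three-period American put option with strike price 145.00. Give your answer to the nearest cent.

Risk-neutral probability p = (e^0.01 − 0.85)/(1.1 − 0.85) = 0.1601/0.2500 = 0.6402
Terminal stock prices: S_uuu = 153.1, S_uud = 118.3, S_udd = 91.4, S_ddd = 70.62
Terminal payoffs (K − S): max(-8.065, 0) = 0, max(26.72, 0) = 26.72, max(53.6, 0) = 53.6, max(74.38, 0) = 74.38
Node uu (S = 139.2): continuation = e^(−0.01)·[0.6402·0.0000 + 0.3598·26.7225] = 9.5191; exercise value = 5.8500 ≤ continuation, so V_uu = 9.5191
Node ud (S = 107.5): continuation = e^(−0.01)·[0.6402·26.7225 + 0.3598·53.6038] = 36.0322; exercise value = 37.4750 > continuation, so V_ud = 37.4750 (exercise)
Node dd (S = 83.09): continuation = e^(−0.01)·[0.6402·53.6038 + 0.3598·74.3756] = 60.4697; exercise value = 61.9125 > continuation, so V_dd = 61.9125 (exercise)
Node u (S = 126.5): continuation = e^(−0.01)·[0.6402·9.5191 + 0.3598·37.4750] = 19.3828; exercise value = 18.5000 ≤ continuation, so V_u = 19.3828
Node d (S = 97.75): continuation = e^(−0.01)·[0.6402·37.4750 + 0.3598·61.9125] = 45.8072; exercise value = 47.2500 > continuation, so V_d = 47.2500 (exercise)
Node 0 (S = 115): continuation = e^(−0.01)·[0.6402·19.3828 + 0.3598·47.2500] = 29.1168; exercise value = 30.0000 > continuation, so V_0 = 30.0000 (exercise)

30.00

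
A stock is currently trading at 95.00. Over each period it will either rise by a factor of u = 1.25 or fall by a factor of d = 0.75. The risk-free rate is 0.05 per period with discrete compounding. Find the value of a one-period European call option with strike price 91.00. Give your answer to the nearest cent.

15.86

Risk-neutral probability p = (1 + 0.05 − 0.75)/(1.25 − 0.75) = 0.3000/0.5000 = 0.6000
Terminal stock prices: S_u = 118.8, S_d = 71.25
Terminal payoffs (S − K): max(27.75, 0) = 27.75, max(-19.75, 0) = 0
Node 0 (S = 95): V_0 = 1/1.05·[0.6000·27.7500 + 0.4000·0.0000] = 15.8571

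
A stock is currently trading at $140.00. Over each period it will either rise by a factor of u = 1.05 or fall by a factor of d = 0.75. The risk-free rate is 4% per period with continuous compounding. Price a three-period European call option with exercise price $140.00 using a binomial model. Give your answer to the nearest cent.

$17.83

Risk-neutral probability p = (e^0.04 − 0.75)/(1.05 − 0.75) = 0.2908/0.3000 = 0.9694
Terminal stock prices: S_uuu = 162.1, S_uud = 115.8, S_udd = 82.69, S_ddd = 59.06
Terminal payoffs (S − K): max(22.07, 0) = 22.07, max(-24.24, 0) = 0, max(-57.31, 0) = 0, max(-80.94, 0) = 0
Node uu (S = 154.3): V_uu = e^(−0.04)·[0.9694·22.0675 + 0.0306·0.0000] = 20.5528
Node ud (S = 110.2): V_ud = e^(−0.04)·[0.9694·0.0000 + 0.0306·0.0000] = 0.0000
Node dd (S = 78.75): V_dd = e^(−0.04)·[0.9694·0.0000 + 0.0306·0.0000] = 0.0000
Node u (S = 147): V_u = e^(−0.04)·[0.9694·20.5528 + 0.0306·0.0000] = 19.1420
Node d (S = 105): V_d = e^(−0.04)·[0.9694·0.0000 + 0.0306·0.0000] = 0.0000
Node 0 (S = 140): V_0 = e^(−0.04)·[0.9694·19.1420 + 0.0306·0.0000] = 17.8281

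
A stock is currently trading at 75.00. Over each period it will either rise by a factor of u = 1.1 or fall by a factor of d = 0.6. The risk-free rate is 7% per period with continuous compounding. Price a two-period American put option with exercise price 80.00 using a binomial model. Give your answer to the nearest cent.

Risk-neutral probability p = (e^0.07 − 0.6)/(1.1 − 0.6) = 0.4725/0.5000 = 0.9450
Terminal stock prices: S_uu = 90.75, S_ud = 49.5, S_dd = 27
Terminal payoffs (K − S): max(-10.75, 0) = 0, max(30.5, 0) = 30.5, max(53, 0) = 53
Node u (S = 82.5): continuation = e^(−0.07)·[0.9450·0.0000 + 0.0550·30.5000] = 1.5636; exercise value = 0.0000 ≤ continuation, so V_u = 1.5636
Node d (S = 45): continuation = e^(−0.07)·[0.9450·30.5000 + 0.0550·53.0000] = 29.5915; exercise value = 35.0000 > continuation, so V_d = 35.0000 (exercise)
Node 0 (S = 75): continuation = e^(−0.07)·[0.9450·1.5636 + 0.0550·35.0000] = 3.1721; exercise value = 5.0000 > continuation, so V_0 = 5.0000 (exercise)

5.00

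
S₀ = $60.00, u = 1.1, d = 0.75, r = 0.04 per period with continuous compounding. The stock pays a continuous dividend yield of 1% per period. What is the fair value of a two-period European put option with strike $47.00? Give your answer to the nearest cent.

$0.48

Per-period risk-free factor R = e^0.04 = 1.0408; dividend-adjusted growth = e^(0.04−0.01) = 1.0305.
Risk-neutral probability p = (1.0305 − 0.75)/(1.1 − 0.75) = 0.2805/0.3500 = 0.8013
Terminal stock prices: S_uu = 72.6, S_ud = 49.5, S_dd = 33.75
Terminal payoffs (K − S): max(-25.6, 0) = 0, max(-2.5, 0) = 0, max(13.25, 0) = 13.25
Node u (S = 66): V_u = e^(−0.04)·[0.8013·0.0000 + 0.1987·0.0000] = 0.0000
Node d (S = 45): V_d = e^(−0.04)·[0.8013·0.0000 + 0.1987·13.2500] = 2.5296
Node 0 (S = 60): V_0 = e^(−0.04)·[0.8013·0.0000 + 0.1987·2.5296] = 0.4829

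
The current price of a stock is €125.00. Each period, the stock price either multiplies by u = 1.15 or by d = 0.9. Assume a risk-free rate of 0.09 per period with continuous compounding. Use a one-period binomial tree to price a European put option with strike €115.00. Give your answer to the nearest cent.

€0.51

Risk-neutral probability p = (e^0.09 − 0.9)/(1.15 − 0.9) = 0.1942/0.2500 = 0.7767
Terminal stock prices: S_u = 143.8, S_d = 112.5
Terminal payoffs (K − S): max(-28.75, 0) = 0, max(2.5, 0) = 2.5
Node 0 (S = 125): V_0 = e^(−0.09)·[0.7767·0.0000 + 0.2233·2.5000] = 0.5102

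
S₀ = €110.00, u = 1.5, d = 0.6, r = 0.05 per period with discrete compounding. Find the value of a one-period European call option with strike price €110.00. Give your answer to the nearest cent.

Risk-neutral probability p = (1 + 0.05 − 0.6)/(1.5 − 0.6) = 0.4500/0.9000 = 0.5000
Terminal stock prices: S_u = 165, S_d = 66
Terminal payoffs (S − K): max(55, 0) = 55, max(-44, 0) = 0
Node 0 (S = 110): V_0 = 1/1.05·[0.5000·55.0000 + 0.5000·0.0000] = 26.1905

€26.19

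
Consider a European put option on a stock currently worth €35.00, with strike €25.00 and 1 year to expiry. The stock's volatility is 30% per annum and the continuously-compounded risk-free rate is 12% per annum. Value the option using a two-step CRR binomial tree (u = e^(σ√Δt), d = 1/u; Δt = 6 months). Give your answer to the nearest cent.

€0.31

CRR parameters: u = e^(σ√Δt) = e^(0.3·√0.5) = 1.2363, d = 1/u = 0.8089
Per-period rate: rΔt = 0.12·0.5 = 0.06, so R = e^0.06 = 1.0618
Risk-neutral probability p = (e^0.06 − 0.8089)/(1.2363 − 0.8089) = 0.2530/0.4275 = 0.5918
Terminal stock prices: S_uu = 53.5, S_ud = 35, S_dd = 22.9
Terminal payoffs (K − S): max(-28.5, 0) = 0, max(-10, 0) = 0, max(2.101, 0) = 2.101
Node u (S = 43.27): V_u = e^(−0.06)·[0.5918·0.0000 + 0.4082·0.0000] = 0.0000
Node d (S = 28.31): V_d = e^(−0.06)·[0.5918·0.0000 + 0.4082·2.1012] = 0.8077
Node 0 (S = 35): V_0 = e^(−0.06)·[0.5918·0.0000 + 0.4082·0.8077] = 0.3105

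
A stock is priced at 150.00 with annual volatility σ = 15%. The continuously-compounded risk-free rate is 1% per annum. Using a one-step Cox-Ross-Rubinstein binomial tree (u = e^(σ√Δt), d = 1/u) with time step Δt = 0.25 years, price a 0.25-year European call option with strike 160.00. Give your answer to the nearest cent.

0.84

CRR parameters: u = e^(σ√Δt) = e^(0.15·√0.25) = 1.0779, d = 1/u = 0.9277
Per-period rate: rΔt = 0.01·0.25 = 0.0025, so R = e^0.0025 = 1.0025
Risk-neutral probability p = (e^0.0025 − 0.9277)/(1.0779 − 0.9277) = 0.0748/0.1501 = 0.4979
Terminal stock prices: S_u = 161.7, S_d = 139.2
Terminal payoffs (S − K): max(1.683, 0) = 1.683, max(-20.84, 0) = 0
Node 0 (S = 150): V_0 = e^(−0.0025)·[0.4979·1.6826 + 0.5021·0.0000] = 0.8357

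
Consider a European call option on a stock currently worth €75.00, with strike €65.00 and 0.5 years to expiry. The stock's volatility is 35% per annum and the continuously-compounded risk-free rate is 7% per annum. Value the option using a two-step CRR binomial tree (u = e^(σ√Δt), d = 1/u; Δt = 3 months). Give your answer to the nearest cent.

€15.09

CRR parameters: u = e^(σ√Δt) = e^(0.35·√0.25) = 1.1912, d = 1/u = 0.8395
Per-period rate: rΔt = 0.07·0.25 = 0.0175, so R = e^0.0175 = 1.0177
Risk-neutral probability p = (e^0.0175 − 0.8395)/(1.1912 − 0.8395) = 0.1782/0.3518 = 0.5065
Terminal stock prices: S_uu = 106.4, S_ud = 75, S_dd = 52.85
Terminal payoffs (S − K): max(41.43, 0) = 41.43, max(10, 0) = 10, max(-12.15, 0) = 0
Node u (S = 89.34): V_u = e^(−0.0175)·[0.5065·41.4301 + 0.4935·10.0000] = 25.4711
Node d (S = 62.96): V_d = e^(−0.0175)·[0.5065·10.0000 + 0.4935·0.0000] = 4.9776
Node 0 (S = 75): V_0 = e^(−0.0175)·[0.5065·25.4711 + 0.4935·4.9776] = 15.0920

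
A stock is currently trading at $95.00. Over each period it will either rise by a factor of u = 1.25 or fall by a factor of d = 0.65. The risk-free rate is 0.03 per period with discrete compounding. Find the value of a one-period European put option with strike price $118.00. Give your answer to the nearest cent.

Risk-neutral probability p = (1 + 0.03 − 0.65)/(1.25 − 0.65) = 0.3800/0.6000 = 0.6333
Terminal stock prices: S_u = 118.8, S_d = 61.75
Terminal payoffs (K − S): max(-0.75, 0) = 0, max(56.25, 0) = 56.25
Node 0 (S = 95): V_0 = 1/1.03·[0.6333·0.0000 + 0.3667·56.2500] = 20.0243

$20.02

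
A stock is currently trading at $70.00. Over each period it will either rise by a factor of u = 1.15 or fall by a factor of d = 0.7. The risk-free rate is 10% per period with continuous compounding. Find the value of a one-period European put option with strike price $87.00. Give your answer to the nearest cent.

Risk-neutral probability p = (e^0.1 − 0.7)/(1.15 − 0.7) = 0.4052/0.4500 = 0.9004
Terminal stock prices: S_u = 80.5, S_d = 49
Terminal payoffs (K − S): max(6.5, 0) = 6.5, max(38, 0) = 38
Node 0 (S = 70): V_0 = e^(−0.1)·[0.9004·6.5000 + 0.0996·38.0000] = 8.7209

$8.72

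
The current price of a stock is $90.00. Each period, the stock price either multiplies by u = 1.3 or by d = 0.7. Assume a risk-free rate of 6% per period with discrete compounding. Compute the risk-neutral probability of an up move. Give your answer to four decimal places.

Risk-neutral probability p = (1 + 0.06 − 0.7)/(1.3 − 0.7) = 0.3600/0.6000 = 0.6000

p = 0.6000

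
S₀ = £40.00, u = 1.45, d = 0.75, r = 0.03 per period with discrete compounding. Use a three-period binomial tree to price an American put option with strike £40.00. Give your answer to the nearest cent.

£7.88

Risk-neutral probability p = (1 + 0.03 − 0.75)/(1.45 − 0.75) = 0.2800/0.7000 = 0.4000
Terminal stock prices: S_uuu = 121.9, S_uud = 63.07, S_udd = 32.62, S_ddd = 16.88
Terminal payoffs (K − S): max(-81.94, 0) = 0, max(-23.07, 0) = 0, max(7.375, 0) = 7.375, max(23.12, 0) = 23.12
Node uu (S = 84.1): continuation = 1/1.03·[0.4000·0.0000 + 0.6000·0.0000] = 0.0000; exercise value = 0.0000 ≤ continuation, so V_uu = 0.0000
Node ud (S = 43.5): continuation = 1/1.03·[0.4000·0.0000 + 0.6000·7.3750] = 4.2961; exercise value = 0.0000 ≤ continuation, so V_ud = 4.2961
Node dd (S = 22.5): continuation = 1/1.03·[0.4000·7.3750 + 0.6000·23.1250] = 16.3350; exercise value = 17.5000 > continuation, so V_dd = 17.5000 (exercise)
Node u (S = 58): continuation = 1/1.03·[0.4000·0.0000 + 0.6000·4.2961] = 2.5026; exercise value = 0.0000 ≤ continuation, so V_u = 2.5026
Node d (S = 30): continuation = 1/1.03·[0.4000·4.2961 + 0.6000·17.5000] = 11.8626; exercise value = 10.0000 ≤ continuation, so V_d = 11.8626
Node 0 (S = 40): continuation = 1/1.03·[0.4000·2.5026 + 0.6000·11.8626] = 7.8821; exercise value = 0.0000 ≤ continuation, so V_0 = 7.8821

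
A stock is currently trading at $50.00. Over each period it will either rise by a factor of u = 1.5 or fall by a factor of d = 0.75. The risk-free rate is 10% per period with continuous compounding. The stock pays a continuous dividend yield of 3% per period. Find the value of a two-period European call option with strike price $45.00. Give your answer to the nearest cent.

Per-period risk-free factor R = e^0.1 = 1.1052; dividend-adjusted growth = e^(0.1−0.03) = 1.0725.
Risk-neutral probability p = (1.0725 − 0.75)/(1.5 − 0.75) = 0.3225/0.7500 = 0.4300
Terminal stock prices: S_uu = 112.5, S_ud = 56.25, S_dd = 28.12
Terminal payoffs (S − K): max(67.5, 0) = 67.5, max(11.25, 0) = 11.25, max(-16.88, 0) = 0
Node u (S = 75): V_u = e^(−0.1)·[0.4300·67.5000 + 0.5700·11.2500] = 32.0657
Node d (S = 37.5): V_d = e^(−0.1)·[0.4300·11.2500 + 0.5700·0.0000] = 4.3773
Node 0 (S = 50): V_0 = e^(−0.1)·[0.4300·32.0657 + 0.5700·4.3773] = 14.7340

$14.73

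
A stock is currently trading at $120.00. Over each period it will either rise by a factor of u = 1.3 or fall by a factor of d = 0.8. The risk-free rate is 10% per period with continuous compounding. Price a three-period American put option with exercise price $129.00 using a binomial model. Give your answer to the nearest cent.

Risk-neutral probability p = (e^0.1 − 0.8)/(1.3 − 0.8) = 0.3052/0.5000 = 0.6103
Terminal stock prices: S_uuu = 263.6, S_uud = 162.2, S_udd = 99.84, S_ddd = 61.44
Terminal payoffs (K − S): max(-134.6, 0) = 0, max(-33.24, 0) = 0, max(29.16, 0) = 29.16, max(67.56, 0) = 67.56
Node uu (S = 202.8): continuation = e^(−0.1)·[0.6103·0.0000 + 0.3897·0.0000] = 0.0000; exercise value = 0.0000 ≤ continuation, so V_uu = 0.0000
Node ud (S = 124.8): continuation = e^(−0.1)·[0.6103·0.0000 + 0.3897·29.1600] = 10.2812; exercise value = 4.2000 ≤ continuation, so V_ud = 10.2812
Node dd (S = 76.8): continuation = e^(−0.1)·[0.6103·29.1600 + 0.3897·67.5600] = 39.9240; exercise value = 52.2000 > continuation, so V_dd = 52.2000 (exercise)
Node u (S = 156): continuation = e^(−0.1)·[0.6103·0.0000 + 0.3897·10.2812] = 3.6249; exercise value = 0.0000 ≤ continuation, so V_u = 3.6249
Node d (S = 96): continuation = e^(−0.1)·[0.6103·10.2812 + 0.3897·52.2000] = 24.0824; exercise value = 33.0000 > continuation, so V_d = 33.0000 (exercise)
Node 0 (S = 120): continuation = e^(−0.1)·[0.6103·3.6249 + 0.3897·33.0000] = 13.6369; exercise value = 9.0000 ≤ continuation, so V_0 = 13.6369

$13.64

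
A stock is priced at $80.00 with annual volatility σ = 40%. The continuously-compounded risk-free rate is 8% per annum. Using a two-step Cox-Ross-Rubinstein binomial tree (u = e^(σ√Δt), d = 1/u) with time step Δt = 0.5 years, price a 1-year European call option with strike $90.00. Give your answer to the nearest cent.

CRR parameters: u = e^(σ√Δt) = e^(0.4·√0.5) = 1.3269, d = 1/u = 0.7536
Per-period rate: rΔt = 0.08·0.5 = 0.04, so R = e^0.04 = 1.0408
Risk-neutral probability p = (e^0.04 − 0.7536)/(1.3269 − 0.7536) = 0.2872/0.5733 = 0.5009
Terminal stock prices: S_uu = 140.9, S_ud = 80, S_dd = 45.44
Terminal payoffs (S − K): max(50.85, 0) = 50.85, max(-10, 0) = 0, max(-44.56, 0) = 0
Node u (S = 106.2): V_u = e^(−0.04)·[0.5009·50.8523 + 0.4991·0.0000] = 24.4755
Node d (S = 60.29): V_d = e^(−0.04)·[0.5009·0.0000 + 0.4991·0.0000] = 0.0000
Node 0 (S = 80): V_0 = e^(−0.04)·[0.5009·24.4755 + 0.4991·0.0000] = 11.7802

$11.78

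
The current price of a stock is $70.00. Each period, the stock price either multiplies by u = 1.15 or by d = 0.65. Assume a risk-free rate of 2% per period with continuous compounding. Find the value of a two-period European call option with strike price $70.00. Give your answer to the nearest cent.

$11.89

Risk-neutral probability p = (e^0.02 − 0.65)/(1.15 − 0.65) = 0.3702/0.5000 = 0.7404
Terminal stock prices: S_uu = 92.57, S_ud = 52.33, S_dd = 29.58
Terminal payoffs (S − K): max(22.57, 0) = 22.57, max(-17.67, 0) = 0, max(-40.42, 0) = 0
Node u (S = 80.5): V_u = e^(−0.02)·[0.7404·22.5750 + 0.2596·0.0000] = 16.3836
Node d (S = 45.5): V_d = e^(−0.02)·[0.7404·0.0000 + 0.2596·0.0000] = 0.0000
Node 0 (S = 70): V_0 = e^(−0.02)·[0.7404·16.3836 + 0.2596·0.0000] = 11.8903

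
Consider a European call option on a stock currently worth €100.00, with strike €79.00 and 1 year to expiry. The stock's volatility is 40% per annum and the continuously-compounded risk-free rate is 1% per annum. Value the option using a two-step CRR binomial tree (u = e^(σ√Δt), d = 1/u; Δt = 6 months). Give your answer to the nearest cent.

€28.72

CRR parameters: u = e^(σ√Δt) = e^(0.4·√0.5) = 1.3269, d = 1/u = 0.7536
Per-period rate: rΔt = 0.01·0.5 = 0.005, so R = e^0.005 = 1.0050
Risk-neutral probability p = (e^0.005 − 0.7536)/(1.3269 − 0.7536) = 0.2514/0.5733 = 0.4385
Terminal stock prices: S_uu = 176.1, S_ud = 100, S_dd = 56.8
Terminal payoffs (S − K): max(97.07, 0) = 97.07, max(21, 0) = 21, max(-22.2, 0) = 0
Node u (S = 132.7): V_u = e^(−0.005)·[0.4385·97.0654 + 0.5615·21.0000] = 54.0837
Node d (S = 75.36): V_d = e^(−0.005)·[0.4385·21.0000 + 0.5615·0.0000] = 9.1626
Node 0 (S = 100): V_0 = e^(−0.005)·[0.4385·54.0837 + 0.5615·9.1626] = 28.7166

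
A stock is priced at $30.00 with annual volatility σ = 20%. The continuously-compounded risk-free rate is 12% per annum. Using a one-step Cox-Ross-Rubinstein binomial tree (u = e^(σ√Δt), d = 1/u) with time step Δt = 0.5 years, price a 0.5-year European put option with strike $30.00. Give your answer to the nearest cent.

CRR parameters: u = e^(σ√Δt) = e^(0.2·√0.5) = 1.1519, d = 1/u = 0.8681
Per-period rate: rΔt = 0.12·0.5 = 0.06, so R = e^0.06 = 1.0618
Risk-neutral probability p = (e^0.06 − 0.8681)/(1.1519 − 0.8681) = 0.1937/0.2838 = 0.6826
Terminal stock prices: S_u = 34.56, S_d = 26.04
Terminal payoffs (K − S): max(-4.557, 0) = 0, max(3.956, 0) = 3.956
Node 0 (S = 30): V_0 = e^(−0.06)·[0.6826·0.0000 + 0.3174·3.9563] = 1.1826

$1.18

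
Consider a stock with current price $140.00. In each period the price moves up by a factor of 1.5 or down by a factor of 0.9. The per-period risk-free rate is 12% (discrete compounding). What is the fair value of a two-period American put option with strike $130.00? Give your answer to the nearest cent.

Risk-neutral probability p = (1 + 0.12 − 0.9)/(1.5 − 0.9) = 0.2200/0.6000 = 0.3667
Terminal stock prices: S_uu = 315, S_ud = 189, S_dd = 113.4
Terminal payoffs (K − S): max(-185, 0) = 0, max(-59, 0) = 0, max(16.6, 0) = 16.6
Node u (S = 210): continuation = 1/1.12·[0.3667·0.0000 + 0.6333·0.0000] = 0.0000; exercise value = 0.0000 ≤ continuation, so V_u = 0.0000
Node d (S = 126): continuation = 1/1.12·[0.3667·0.0000 + 0.6333·16.6000] = 9.3869; exercise value = 4.0000 ≤ continuation, so V_d = 9.3869
Node 0 (S = 140): continuation = 1/1.12·[0.3667·0.0000 + 0.6333·9.3869] = 5.3081; exercise value = 0.0000 ≤ continuation, so V_0 = 5.3081

$5.31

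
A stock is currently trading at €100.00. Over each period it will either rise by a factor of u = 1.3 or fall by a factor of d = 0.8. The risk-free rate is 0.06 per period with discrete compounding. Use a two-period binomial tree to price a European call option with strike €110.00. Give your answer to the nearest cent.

€14.20

Risk-neutral probability p = (1 + 0.06 − 0.8)/(1.3 − 0.8) = 0.2600/0.5000 = 0.5200
Terminal stock prices: S_uu = 169, S_ud = 104, S_dd = 64
Terminal payoffs (S − K): max(59, 0) = 59, max(-6, 0) = 0, max(-46, 0) = 0
Node u (S = 130): V_u = 1/1.06·[0.5200·59.0000 + 0.4800·0.0000] = 28.9434
Node d (S = 80): V_d = 1/1.06·[0.5200·0.0000 + 0.4800·0.0000] = 0.0000
Node 0 (S = 100): V_0 = 1/1.06·[0.5200·28.9434 + 0.4800·0.0000] = 14.1986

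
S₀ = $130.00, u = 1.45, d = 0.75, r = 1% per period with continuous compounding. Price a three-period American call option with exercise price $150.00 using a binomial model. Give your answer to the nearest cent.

$26.14

Risk-neutral probability p = (e^0.01 − 0.75)/(1.45 − 0.75) = 0.2601/0.7000 = 0.3715
Terminal stock prices: S_uuu = 396.3, S_uud = 205, S_udd = 106, S_ddd = 54.84
Terminal payoffs (S − K): max(246.3, 0) = 246.3, max(54.99, 0) = 54.99, max(-43.97, 0) = 0, max(-95.16, 0) = 0
Node uu (S = 273.3): continuation = e^(−0.01)·[0.3715·246.3212 + 0.6285·54.9937] = 124.8175; exercise value = 123.3250 ≤ continuation, so V_uu = 124.8175
Node ud (S = 141.4): continuation = e^(−0.01)·[0.3715·54.9937 + 0.6285·0.0000] = 20.2269; exercise value = 0.0000 ≤ continuation, so V_ud = 20.2269
Node dd (S = 73.12): continuation = e^(−0.01)·[0.3715·0.0000 + 0.6285·0.0000] = 0.0000; exercise value = 0.0000 ≤ continuation, so V_dd = 0.0000
Node u (S = 188.5): continuation = e^(−0.01)·[0.3715·124.8175 + 0.6285·20.2269] = 58.4945; exercise value = 38.5000 ≤ continuation, so V_u = 58.4945
Node d (S = 97.5): continuation = e^(−0.01)·[0.3715·20.2269 + 0.6285·0.0000] = 7.4395; exercise value = 0.0000 ≤ continuation, so V_d = 7.4395
Node 0 (S = 130): continuation = e^(−0.01)·[0.3715·58.4945 + 0.6285·7.4395] = 26.1437; exercise value = 0.0000 ≤ continuation, so V_0 = 26.1437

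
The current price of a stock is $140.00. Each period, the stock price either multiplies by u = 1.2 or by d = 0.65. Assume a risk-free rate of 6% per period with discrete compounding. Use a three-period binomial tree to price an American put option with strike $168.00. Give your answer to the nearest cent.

$32.81

Risk-neutral probability p = (1 + 0.06 − 0.65)/(1.2 − 0.65) = 0.4100/0.5500 = 0.7455
Terminal stock prices: S_uuu = 241.9, S_uud = 131, S_udd = 70.98, S_ddd = 38.45
Terminal payoffs (K − S): max(-73.92, 0) = 0, max(36.96, 0) = 36.96, max(97.02, 0) = 97.02, max(129.6, 0) = 129.6
Node uu (S = 201.6): continuation = 1/1.06·[0.7455·0.0000 + 0.2545·36.9600] = 8.8755; exercise value = 0.0000 ≤ continuation, so V_uu = 8.8755
Node ud (S = 109.2): continuation = 1/1.06·[0.7455·36.9600 + 0.2545·97.0200] = 49.2906; exercise value = 58.8000 > continuation, so V_ud = 58.8000 (exercise)
Node dd (S = 59.15): continuation = 1/1.06·[0.7455·97.0200 + 0.2545·129.5525] = 99.3406; exercise value = 108.8500 > continuation, so V_dd = 108.8500 (exercise)
Node u (S = 168): continuation = 1/1.06·[0.7455·8.8755 + 0.2545·58.8000] = 20.3618; exercise value = 0.0000 ≤ continuation, so V_u = 20.3618
Node d (S = 91): continuation = 1/1.06·[0.7455·58.8000 + 0.2545·108.8500] = 67.4906; exercise value = 77.0000 > continuation, so V_d = 77.0000 (exercise)
Node 0 (S = 140): continuation = 1/1.06·[0.7455·20.3618 + 0.2545·77.0000] = 32.8102; exercise value = 28.0000 ≤ continuation, so V_0 = 32.8102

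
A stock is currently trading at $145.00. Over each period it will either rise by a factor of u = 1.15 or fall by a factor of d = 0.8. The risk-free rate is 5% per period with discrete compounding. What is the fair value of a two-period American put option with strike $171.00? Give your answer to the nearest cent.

Risk-neutral probability p = (1 + 0.05 − 0.8)/(1.15 − 0.8) = 0.2500/0.3500 = 0.7143
Terminal stock prices: S_uu = 191.8, S_ud = 133.4, S_dd = 92.8
Terminal payoffs (K − S): max(-20.76, 0) = 0, max(37.6, 0) = 37.6, max(78.2, 0) = 78.2
Node u (S = 166.8): continuation = 1/1.05·[0.7143·0.0000 + 0.2857·37.6000] = 10.2313; exercise value = 4.2500 ≤ continuation, so V_u = 10.2313
Node d (S = 116): continuation = 1/1.05·[0.7143·37.6000 + 0.2857·78.2000] = 46.8571; exercise value = 55.0000 > continuation, so V_d = 55.0000 (exercise)
Node 0 (S = 145): continuation = 1/1.05·[0.7143·10.2313 + 0.2857·55.0000] = 21.9260; exercise value = 26.0000 > continuation, so V_0 = 26.0000 (exercise)

$26.00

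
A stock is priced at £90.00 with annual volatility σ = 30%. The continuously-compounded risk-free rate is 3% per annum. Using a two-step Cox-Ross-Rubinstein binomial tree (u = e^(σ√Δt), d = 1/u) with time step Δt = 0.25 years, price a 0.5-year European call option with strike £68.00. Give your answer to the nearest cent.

£23.36

CRR parameters: u = e^(σ√Δt) = e^(0.3·√0.25) = 1.1618, d = 1/u = 0.8607
Per-period rate: rΔt = 0.03·0.25 = 0.0075, so R = e^0.0075 = 1.0075
Risk-neutral probability p = (e^0.0075 − 0.8607)/(1.1618 − 0.8607) = 0.1468/0.3011 = 0.4876
Terminal stock prices: S_uu = 121.5, S_ud = 90, S_dd = 66.67
Terminal payoffs (S − K): max(53.49, 0) = 53.49, max(22, 0) = 22, max(-1.326, 0) = 0
Node u (S = 104.6): V_u = e^(−0.0075)·[0.4876·53.4873 + 0.5124·22.0000] = 37.0732
Node d (S = 77.46): V_d = e^(−0.0075)·[0.4876·22.0000 + 0.5124·0.0000] = 10.6464
Node 0 (S = 90): V_0 = e^(−0.0075)·[0.4876·37.0732 + 0.5124·10.6464] = 23.3555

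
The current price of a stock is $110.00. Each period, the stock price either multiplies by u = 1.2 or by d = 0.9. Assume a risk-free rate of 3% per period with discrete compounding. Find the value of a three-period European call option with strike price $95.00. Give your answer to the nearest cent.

Risk-neutral probability p = (1 + 0.03 − 0.9)/(1.2 − 0.9) = 0.1300/0.3000 = 0.4333
Terminal stock prices: S_uuu = 190.1, S_uud = 142.6, S_udd = 106.9, S_ddd = 80.19
Terminal payoffs (S − K): max(95.08, 0) = 95.08, max(47.56, 0) = 47.56, max(11.92, 0) = 11.92, max(-14.81, 0) = 0
Node uu (S = 158.4): V_uu = 1/1.03·[0.4333·95.0800 + 0.5667·47.5600] = 66.1670
Node ud (S = 118.8): V_ud = 1/1.03·[0.4333·47.5600 + 0.5667·11.9200] = 26.5670
Node dd (S = 89.1): V_dd = 1/1.03·[0.4333·11.9200 + 0.5667·0.0000] = 5.0149
Node u (S = 132): V_u = 1/1.03·[0.4333·66.1670 + 0.5667·26.5670] = 42.4534
Node d (S = 99): V_d = 1/1.03·[0.4333·26.5670 + 0.5667·5.0149] = 13.9361
Node 0 (S = 110): V_0 = 1/1.03·[0.4333·42.4534 + 0.5667·13.9361] = 25.5277

$25.53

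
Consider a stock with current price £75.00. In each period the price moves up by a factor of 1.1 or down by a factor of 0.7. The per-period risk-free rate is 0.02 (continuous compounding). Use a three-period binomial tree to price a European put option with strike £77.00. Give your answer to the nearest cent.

Risk-neutral probability p = (e^0.02 − 0.7)/(1.1 − 0.7) = 0.3202/0.4000 = 0.8005
Terminal stock prices: S_uuu = 99.83, S_uud = 63.53, S_udd = 40.42, S_ddd = 25.72
Terminal payoffs (K − S): max(-22.83, 0) = 0, max(13.47, 0) = 13.47, max(36.58, 0) = 36.58, max(51.28, 0) = 51.28
Node uu (S = 90.75): V_uu = e^(−0.02)·[0.8005·0.0000 + 0.1995·13.4750] = 2.6350
Node ud (S = 57.75): V_ud = e^(−0.02)·[0.8005·13.4750 + 0.1995·36.5750] = 17.7253
Node dd (S = 36.75): V_dd = e^(−0.02)·[0.8005·36.5750 + 0.1995·51.2750] = 38.7253
Node u (S = 82.5): V_u = e^(−0.02)·[0.8005·2.6350 + 0.1995·17.7253] = 5.5337
Node d (S = 52.5): V_d = e^(−0.02)·[0.8005·17.7253 + 0.1995·38.7253] = 21.4808
Node 0 (S = 75): V_0 = e^(−0.02)·[0.8005·5.5337 + 0.1995·21.4808] = 8.5425

£8.54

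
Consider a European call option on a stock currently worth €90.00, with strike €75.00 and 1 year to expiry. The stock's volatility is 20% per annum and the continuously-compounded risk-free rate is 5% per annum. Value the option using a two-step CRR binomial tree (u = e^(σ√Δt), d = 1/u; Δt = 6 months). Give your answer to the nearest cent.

€20.02

CRR parameters: u = e^(σ√Δt) = e^(0.2·√0.5) = 1.1519, d = 1/u = 0.8681
Per-period rate: rΔt = 0.05·0.5 = 0.025, so R = e^0.025 = 1.0253
Risk-neutral probability p = (e^0.025 − 0.8681)/(1.1519 − 0.8681) = 0.1572/0.2838 = 0.5539
Terminal stock prices: S_uu = 119.4, S_ud = 90, S_dd = 67.83
Terminal payoffs (S − K): max(44.42, 0) = 44.42, max(15, 0) = 15, max(-7.173, 0) = 0
Node u (S = 103.7): V_u = e^(−0.025)·[0.5539·44.4207 + 0.4461·15.0000] = 30.5236
Node d (S = 78.13): V_d = e^(−0.025)·[0.5539·15.0000 + 0.4461·0.0000] = 8.1035
Node 0 (S = 90): V_0 = e^(−0.025)·[0.5539·30.5236 + 0.4461·8.1035] = 20.0155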